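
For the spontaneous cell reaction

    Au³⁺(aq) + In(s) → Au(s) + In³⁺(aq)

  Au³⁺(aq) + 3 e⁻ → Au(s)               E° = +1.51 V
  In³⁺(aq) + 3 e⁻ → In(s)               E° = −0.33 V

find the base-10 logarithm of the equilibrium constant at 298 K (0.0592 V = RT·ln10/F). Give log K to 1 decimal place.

The Au³⁺/Au couple is reduced (cathode); E°cell = +1.51 − (−0.33) = +1.84 V with n = 3.
At equilibrium E = 0, so log K = nE°cell / 0.0592 = (3)(+1.84) / 0.0592 = 93.2.

log K = 93.2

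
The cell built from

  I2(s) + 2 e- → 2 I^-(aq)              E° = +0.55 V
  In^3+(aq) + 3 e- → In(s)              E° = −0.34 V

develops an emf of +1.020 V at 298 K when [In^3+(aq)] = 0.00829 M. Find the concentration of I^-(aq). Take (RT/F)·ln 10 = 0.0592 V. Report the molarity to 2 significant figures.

0.031 M

With I₂/I⁻ at the cathode and In³⁺/In at the anode, E°cell = +0.55 − (−0.34) = +0.89 V (n = 6).
From the Nernst equation, log Q = n(E° − E)/0.0592 = 6·(+0.89 − (+1.020))/0.0592 = −13.176.
Balancing electrons gives 3 I2(s) + 2 In(s) → 6 I^-(aq) + 2 In^3+(aq); thus Q = [I^-(aq)]^6·[In^3+(aq)]^2.
Substituting the known concentrations and solving, log [I^-(aq)] = −1.502 and [I^-(aq)] = 0.031 M.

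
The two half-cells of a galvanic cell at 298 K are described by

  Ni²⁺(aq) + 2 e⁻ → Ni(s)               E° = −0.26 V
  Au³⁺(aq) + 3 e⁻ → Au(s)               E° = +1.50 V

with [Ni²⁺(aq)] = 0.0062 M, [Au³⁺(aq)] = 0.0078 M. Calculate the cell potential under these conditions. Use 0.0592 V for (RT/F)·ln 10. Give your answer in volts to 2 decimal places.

Since E°(Au³⁺/Au) > E°(Ni²⁺/Ni), Au³⁺/Au serves as the cathode.
E°cell = +1.50 − (−0.26) = +1.76 V, with n = 6 electrons transferred.
Balancing gives 2 Au³⁺(aq) + 3 Ni(s) → 2 Au(s) + 3 Ni²⁺(aq); hence Q = [Ni²⁺(aq)]^3 / [Au³⁺(aq)]^2 = 0.00392 (log Q = −2.407).
E = E° − (0.0592/n)·log Q = +1.76 − (0.0592/6)(−2.407) = +1.78 V.

+1.78 V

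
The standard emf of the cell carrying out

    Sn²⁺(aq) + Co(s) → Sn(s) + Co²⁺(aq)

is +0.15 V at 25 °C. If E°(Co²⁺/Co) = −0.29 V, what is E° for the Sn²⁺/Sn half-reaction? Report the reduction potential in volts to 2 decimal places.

In the reaction as written the Sn²⁺/Sn couple is reduced (cathode) and Co²⁺/Co is oxidized (anode), so E°cell = E°(Sn²⁺/Sn) − E°(Co²⁺/Co).
E°(Sn²⁺/Sn) = E°cell + E°(anode) = +0.15 + (−0.29) = −0.14 V.

−0.14 V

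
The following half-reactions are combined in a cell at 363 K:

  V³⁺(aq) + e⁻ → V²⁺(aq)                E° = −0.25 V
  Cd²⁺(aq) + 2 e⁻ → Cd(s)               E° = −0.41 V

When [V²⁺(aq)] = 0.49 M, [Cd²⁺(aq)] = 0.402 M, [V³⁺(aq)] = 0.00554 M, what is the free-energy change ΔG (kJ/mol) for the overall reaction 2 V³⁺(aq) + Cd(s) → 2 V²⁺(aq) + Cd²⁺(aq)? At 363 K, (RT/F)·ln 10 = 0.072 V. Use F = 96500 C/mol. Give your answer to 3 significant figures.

With V³⁺/V²⁺ reduced at the cathode, E°cell = −0.25 − (−0.41) = +0.16 V and n = 2.
Here Q = ([V²⁺(aq)]^2·[Cd²⁺(aq)]) / [V³⁺(aq)]^2 = 3.14×10^3 (log Q = 3.498), giving E = +0.16 − (0.072/2)·(3.498) = +0.0341 V.
Finally ΔG = −nFE = −(2)(96500 C/mol)(+0.0341 V) = −6.58 kJ/mol.

−6.58 kJ/mol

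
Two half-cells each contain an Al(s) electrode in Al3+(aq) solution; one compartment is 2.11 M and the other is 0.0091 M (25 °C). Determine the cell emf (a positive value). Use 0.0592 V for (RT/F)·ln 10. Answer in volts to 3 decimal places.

For a concentration cell E°cell = 0, since both electrodes use the same couple.
The compartment with the higher Al3+(aq) concentration (2.11 M) acts as the cathode; ions are reduced there and produced at the dilute (0.0091 M) anode.
With n = 3, Ecell = −(0.0592/3)·log([dilute]/[conc]) = −(0.0592/3)·log(0.0091/2.11) = +0.047 V.

0.047 V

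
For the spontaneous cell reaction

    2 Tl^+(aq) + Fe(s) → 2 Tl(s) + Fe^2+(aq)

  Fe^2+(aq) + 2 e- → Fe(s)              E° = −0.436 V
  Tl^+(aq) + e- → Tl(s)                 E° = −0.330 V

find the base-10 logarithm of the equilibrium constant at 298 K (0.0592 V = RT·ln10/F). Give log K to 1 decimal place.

The Tl⁺/Tl couple is reduced (cathode); E°cell = −0.330 − (−0.436) = +0.106 V with n = 2.
At equilibrium E = 0, so log K = nE°cell / 0.0592 = (2)(+0.106) / 0.0592 = 3.6.

log K = 3.6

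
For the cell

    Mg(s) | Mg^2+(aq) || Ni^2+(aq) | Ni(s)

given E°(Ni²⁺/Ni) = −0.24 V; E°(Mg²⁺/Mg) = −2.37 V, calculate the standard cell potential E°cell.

+2.13 V

By convention the left-hand electrode in cell notation is the anode (oxidation) and the right-hand electrode is the cathode (reduction).
E°cell = E°(right) − E°(left) = −0.24 − (−2.37) = +2.13 V.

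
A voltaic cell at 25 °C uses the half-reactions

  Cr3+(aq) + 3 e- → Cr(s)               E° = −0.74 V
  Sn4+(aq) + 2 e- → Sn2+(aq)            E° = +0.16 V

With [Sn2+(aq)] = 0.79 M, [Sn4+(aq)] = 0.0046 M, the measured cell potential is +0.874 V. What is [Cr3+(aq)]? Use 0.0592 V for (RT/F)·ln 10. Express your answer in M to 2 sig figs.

With Sn⁴⁺/Sn²⁺ at the cathode and Cr³⁺/Cr at the anode, E°cell = +0.16 − (−0.74) = +0.90 V (n = 6).
From the Nernst equation, log Q = n(E° − E)/0.0592 = 6·(+0.90 − (+0.874))/0.0592 = 2.635.
The balanced reaction is 3 Sn4+(aq) + 2 Cr(s) → 3 Sn2+(aq) + 2 Cr3+(aq), so Q = ([Sn2+(aq)]^3·[Cr3+(aq)]^2) / [Sn4+(aq)]^3.
Solving for the unknown gives log [Cr3+(aq)] = −2.035, so [Cr3+(aq)] ≈ 0.0092 M.

0.0092 M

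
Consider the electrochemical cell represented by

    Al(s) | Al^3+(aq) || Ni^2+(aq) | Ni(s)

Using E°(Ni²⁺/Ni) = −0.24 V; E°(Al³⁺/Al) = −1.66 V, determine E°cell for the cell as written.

+1.42 V

By convention the left-hand electrode in cell notation is the anode (oxidation) and the right-hand electrode is the cathode (reduction).
E°cell = E°(right) − E°(left) = −0.24 − (−1.66) = +1.42 V.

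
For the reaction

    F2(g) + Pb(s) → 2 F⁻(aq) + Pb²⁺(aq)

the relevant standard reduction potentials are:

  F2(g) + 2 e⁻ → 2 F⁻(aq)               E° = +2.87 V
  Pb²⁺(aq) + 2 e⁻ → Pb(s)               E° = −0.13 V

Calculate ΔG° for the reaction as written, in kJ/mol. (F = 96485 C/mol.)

In the reaction as written F2(g) is reduced, so the F₂/F⁻ couple is the cathode and Pb²⁺/Pb is the anode.
E°cell = +2.87 − (−0.13) = +3.00 V; balancing electrons gives n = 2.
ΔG° = −nFE°cell = −(2)(96485)(+3.00) J/mol = −579 kJ/mol.

−579 kJ/mol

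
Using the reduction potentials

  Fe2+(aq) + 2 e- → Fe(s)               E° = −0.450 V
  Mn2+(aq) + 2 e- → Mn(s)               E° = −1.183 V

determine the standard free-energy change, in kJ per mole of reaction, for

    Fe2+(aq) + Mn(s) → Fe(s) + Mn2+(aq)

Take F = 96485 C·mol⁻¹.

In the reaction as written Fe2+(aq) is reduced, so the Fe²⁺/Fe couple is the cathode and Mn²⁺/Mn is the anode.
E°cell = −0.450 − (−1.183) = +0.733 V; balancing electrons gives n = 2.
ΔG° = −nFE°cell = −(2)(96485)(+0.733) J/mol = −141 kJ/mol.

−141 kJ/mol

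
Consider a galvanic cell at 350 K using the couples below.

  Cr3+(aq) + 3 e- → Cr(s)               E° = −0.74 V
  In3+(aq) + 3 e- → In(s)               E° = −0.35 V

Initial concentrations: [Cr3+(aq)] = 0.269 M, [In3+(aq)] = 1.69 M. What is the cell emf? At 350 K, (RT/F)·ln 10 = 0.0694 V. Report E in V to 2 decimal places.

In³⁺/In is reduced (cathode, E° = −0.35 V) and Cr³⁺/Cr is oxidized (anode).
E°cell = −0.35 − (−0.74) = +0.39 V, with n = 3 electrons transferred.
The balanced reaction is In3+(aq) + Cr(s) → In(s) + Cr3+(aq), so Q = [Cr3+(aq)] / [In3+(aq)] = 0.159 and log Q = −0.798.
Applying E = E° − (RT ln10/nF)·log Q gives +0.39 − (0.0694/3)(−0.798) = +0.41 V.

+0.41 V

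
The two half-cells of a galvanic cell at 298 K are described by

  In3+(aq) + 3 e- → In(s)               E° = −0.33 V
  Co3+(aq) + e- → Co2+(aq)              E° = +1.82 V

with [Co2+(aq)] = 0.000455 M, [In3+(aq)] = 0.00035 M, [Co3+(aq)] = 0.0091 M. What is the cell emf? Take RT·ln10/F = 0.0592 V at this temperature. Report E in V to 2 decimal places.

+2.30 V

The Co³⁺/Co²⁺ couple has the more positive E°, so it is the cathode; In³⁺/In is the anode.
E°cell = E°cat − E°an = +1.82 − (−0.33) = +2.15 V; n = 3.
Balancing gives 3 Co3+(aq) + In(s) → 3 Co2+(aq) + In3+(aq); hence Q = ([Co2+(aq)]^3·[In3+(aq)]) / [Co3+(aq)]^3 = 4.37×10^−8 (log Q = −7.359).
E = E° − (0.0592/n)·log Q = +2.15 − (0.0592/3)(−7.359) = +2.30 V.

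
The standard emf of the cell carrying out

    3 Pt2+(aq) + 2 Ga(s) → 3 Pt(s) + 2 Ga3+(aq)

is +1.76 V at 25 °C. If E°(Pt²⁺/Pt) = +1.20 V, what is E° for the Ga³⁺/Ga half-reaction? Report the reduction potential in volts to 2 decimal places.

−0.56 V

In the reaction as written the Pt²⁺/Pt couple is reduced (cathode) and Ga³⁺/Ga is oxidized (anode), so E°cell = E°(Pt²⁺/Pt) − E°(Ga³⁺/Ga).
E°(Ga³⁺/Ga) = E°(cathode) − E°cell = +1.20 − (+1.76) = −0.56 V.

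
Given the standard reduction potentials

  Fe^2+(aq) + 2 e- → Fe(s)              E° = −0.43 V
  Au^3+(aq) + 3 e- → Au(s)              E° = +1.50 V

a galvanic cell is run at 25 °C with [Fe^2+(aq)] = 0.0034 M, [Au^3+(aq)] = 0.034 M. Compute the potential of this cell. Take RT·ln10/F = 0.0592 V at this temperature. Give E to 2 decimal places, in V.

Since E°(Au³⁺/Au) > E°(Fe²⁺/Fe), Au³⁺/Au serves as the cathode.
E°cell = E°cat − E°an = +1.50 − (−0.43) = +1.93 V; n = 6.
Balancing gives 2 Au^3+(aq) + 3 Fe(s) → 2 Au(s) + 3 Fe^2+(aq); hence Q = [Fe^2+(aq)]^3 / [Au^3+(aq)]^2 = 3.4×10^−5 (log Q = −4.469).
Applying E = E° − (RT ln10/nF)·log Q gives +1.93 − (0.0592/6)(−4.469) = +1.97 V.

+1.97 V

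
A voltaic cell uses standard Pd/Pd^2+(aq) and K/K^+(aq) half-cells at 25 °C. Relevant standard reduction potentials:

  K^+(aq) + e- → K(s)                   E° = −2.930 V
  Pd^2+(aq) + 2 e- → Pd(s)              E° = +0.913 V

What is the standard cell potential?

+3.843 V

The Pd²⁺/Pd couple has the higher E°, so Pd ion is reduced (cathode) and K is oxidized (anode).
E°cell = E°(cathode) − E°(anode) = +0.913 − (−2.930) = +3.843 V.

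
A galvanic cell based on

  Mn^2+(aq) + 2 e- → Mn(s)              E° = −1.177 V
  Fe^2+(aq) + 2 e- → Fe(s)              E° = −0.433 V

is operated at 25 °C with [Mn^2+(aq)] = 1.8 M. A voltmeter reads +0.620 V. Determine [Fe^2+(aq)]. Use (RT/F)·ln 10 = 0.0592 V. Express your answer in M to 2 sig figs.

The Fe²⁺/Fe couple has the larger reduction potential, so it is the cathode: E°cell = −0.433 − (−1.177) = +0.744 V and n = 2.
Since E = E° − (0.0592/n)·log Q, log Q = n(E° − E)/0.0592 = 4.189.
The balanced reaction is Fe^2+(aq) + Mn(s) → Fe(s) + Mn^2+(aq), so Q = [Mn^2+(aq)] / [Fe^2+(aq)].
Substituting the known concentrations and solving, log [Fe^2+(aq)] = −3.934 and [Fe^2+(aq)] = 0.00012 M.

0.00012 M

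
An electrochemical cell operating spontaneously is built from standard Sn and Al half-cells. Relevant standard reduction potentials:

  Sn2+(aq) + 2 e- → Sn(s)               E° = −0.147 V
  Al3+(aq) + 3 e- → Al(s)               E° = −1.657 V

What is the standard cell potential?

The Sn²⁺/Sn couple has the higher E°, so Sn ion is reduced (cathode) and Al is oxidized (anode).
E°cell = E°(cathode) − E°(anode) = −0.147 − (−1.657) = +1.510 V.

+1.510 V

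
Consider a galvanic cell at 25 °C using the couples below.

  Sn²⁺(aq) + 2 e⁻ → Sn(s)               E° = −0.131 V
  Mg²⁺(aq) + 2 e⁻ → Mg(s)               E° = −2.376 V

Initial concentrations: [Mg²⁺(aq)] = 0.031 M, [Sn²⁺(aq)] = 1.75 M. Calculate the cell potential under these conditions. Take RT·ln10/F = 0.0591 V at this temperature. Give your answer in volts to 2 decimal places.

Since E°(Sn²⁺/Sn) > E°(Mg²⁺/Mg), Sn²⁺/Sn serves as the cathode.
The standard potential is −0.131 − (−2.376) = +2.245 V and the balanced reaction transfers n = 2 electrons.
Balancing gives Sn²⁺(aq) + Mg(s) → Sn(s) + Mg²⁺(aq); hence Q = [Mg²⁺(aq)] / [Sn²⁺(aq)] = 0.0177 (log Q = −1.752).
Applying E = E° − (RT ln10/nF)·log Q gives +2.245 − (0.0591/2)(−1.752) = +2.30 V.

+2.30 V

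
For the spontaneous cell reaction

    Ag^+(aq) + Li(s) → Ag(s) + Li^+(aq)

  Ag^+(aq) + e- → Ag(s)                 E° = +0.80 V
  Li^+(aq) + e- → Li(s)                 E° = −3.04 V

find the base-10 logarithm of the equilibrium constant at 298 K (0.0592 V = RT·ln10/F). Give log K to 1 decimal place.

The Ag⁺/Ag couple is reduced (cathode); E°cell = +0.80 − (−3.04) = +3.84 V with n = 1.
At equilibrium E = 0, so log K = nE°cell / 0.0592 = (1)(+3.84) / 0.0592 = 64.9.

log K = 64.9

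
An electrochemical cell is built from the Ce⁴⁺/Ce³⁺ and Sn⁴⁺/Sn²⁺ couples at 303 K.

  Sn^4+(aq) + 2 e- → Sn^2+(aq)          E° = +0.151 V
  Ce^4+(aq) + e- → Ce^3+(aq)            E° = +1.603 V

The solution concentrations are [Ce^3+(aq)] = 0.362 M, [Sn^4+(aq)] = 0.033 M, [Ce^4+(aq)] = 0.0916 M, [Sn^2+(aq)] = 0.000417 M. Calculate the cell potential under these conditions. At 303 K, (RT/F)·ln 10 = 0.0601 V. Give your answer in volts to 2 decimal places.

Since E°(Ce⁴⁺/Ce³⁺) > E°(Sn⁴⁺/Sn²⁺), Ce⁴⁺/Ce³⁺ serves as the cathode.
The standard potential is +1.603 − (+0.151) = +1.452 V and the balanced reaction transfers n = 2 electrons.
For the overall reaction 2 Ce^4+(aq) + Sn^2+(aq) → 2 Ce^3+(aq) + Sn^4+(aq), Q = ([Ce^3+(aq)]^2·[Sn^4+(aq)]) / ([Ce^4+(aq)]^2·[Sn^2+(aq)]) = 1.24×10^3, giving log Q = 3.092.
Applying E = E° − (RT ln10/nF)·log Q gives +1.452 − (0.0601/2)(3.092) = +1.36 V.

+1.36 V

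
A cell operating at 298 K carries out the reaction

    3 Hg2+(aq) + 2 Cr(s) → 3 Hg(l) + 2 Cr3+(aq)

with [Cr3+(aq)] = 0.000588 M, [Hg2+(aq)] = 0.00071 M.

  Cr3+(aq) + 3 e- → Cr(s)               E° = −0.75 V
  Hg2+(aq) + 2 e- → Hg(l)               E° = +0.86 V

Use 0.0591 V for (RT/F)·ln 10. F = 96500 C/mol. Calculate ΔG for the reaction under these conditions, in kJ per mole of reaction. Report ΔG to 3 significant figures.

With Hg²⁺/Hg reduced at the cathode, E°cell = +0.86 − (−0.75) = +1.61 V and n = 6.
The reaction quotient is [Cr3+(aq)]^2 / [Hg2+(aq)]^3 = 966; by Nernst, E = +1.61 − (0.0591/6)(2.985) = +1.5806 V.
Then ΔG = −nFE = −6 × 96500 × +1.5806 J/mol = −915 kJ/mol.

−915 kJ/mol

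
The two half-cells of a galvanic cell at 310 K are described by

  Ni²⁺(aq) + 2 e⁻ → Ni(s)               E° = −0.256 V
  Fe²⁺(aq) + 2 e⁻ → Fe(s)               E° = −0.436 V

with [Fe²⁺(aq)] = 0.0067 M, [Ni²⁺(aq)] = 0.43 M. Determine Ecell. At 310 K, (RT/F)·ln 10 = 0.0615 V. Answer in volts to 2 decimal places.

Since E°(Ni²⁺/Ni) > E°(Fe²⁺/Fe), Ni²⁺/Ni serves as the cathode.
The standard potential is −0.256 − (−0.436) = +0.180 V and the balanced reaction transfers n = 2 electrons.
The balanced reaction is Ni²⁺(aq) + Fe(s) → Ni(s) + Fe²⁺(aq), so Q = [Fe²⁺(aq)] / [Ni²⁺(aq)] = 0.0156 and log Q = −1.807.
By the Nernst equation, E = +0.180 − (0.0615/2)·(−1.807) = +0.24 V.

+0.24 V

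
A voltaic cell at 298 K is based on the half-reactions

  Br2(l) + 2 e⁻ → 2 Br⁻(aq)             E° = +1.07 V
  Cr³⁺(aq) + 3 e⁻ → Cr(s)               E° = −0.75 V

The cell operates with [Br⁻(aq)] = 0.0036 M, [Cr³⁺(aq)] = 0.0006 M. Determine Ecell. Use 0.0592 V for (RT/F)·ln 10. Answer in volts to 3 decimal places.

+2.028 V

Since E°(Br₂/Br⁻) > E°(Cr³⁺/Cr), Br₂/Br⁻ serves as the cathode.
E°cell = +1.07 − (−0.75) = +1.82 V, with n = 6 electrons transferred.
Balancing gives 3 Br2(l) + 2 Cr(s) → 6 Br⁻(aq) + 2 Cr³⁺(aq); hence Q = [Br⁻(aq)]^6·[Cr³⁺(aq)]^2 = 7.84×10^−22 (log Q = −21.106).
Applying E = E° − (RT ln10/nF)·log Q gives +1.82 − (0.0592/6)(−21.106) = +2.028 V.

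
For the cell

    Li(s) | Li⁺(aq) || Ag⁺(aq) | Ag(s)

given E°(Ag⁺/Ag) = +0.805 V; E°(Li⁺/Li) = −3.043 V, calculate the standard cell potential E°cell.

By convention the left-hand electrode in cell notation is the anode (oxidation) and the right-hand electrode is the cathode (reduction).
E°cell = E°(right) − E°(left) = +0.805 − (−3.043) = +3.848 V.

+3.848 V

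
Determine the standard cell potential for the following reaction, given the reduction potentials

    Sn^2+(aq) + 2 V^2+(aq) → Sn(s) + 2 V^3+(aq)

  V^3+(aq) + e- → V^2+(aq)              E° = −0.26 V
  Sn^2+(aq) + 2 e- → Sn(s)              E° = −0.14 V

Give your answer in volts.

+0.12 V

Sn^2+(aq) gains electrons, so the Sn²⁺/Sn couple is the cathode; the V³⁺/V²⁺ couple is the anode.
E°cell = E°(cathode) − E°(anode) = −0.14 − (−0.26) = +0.12 V.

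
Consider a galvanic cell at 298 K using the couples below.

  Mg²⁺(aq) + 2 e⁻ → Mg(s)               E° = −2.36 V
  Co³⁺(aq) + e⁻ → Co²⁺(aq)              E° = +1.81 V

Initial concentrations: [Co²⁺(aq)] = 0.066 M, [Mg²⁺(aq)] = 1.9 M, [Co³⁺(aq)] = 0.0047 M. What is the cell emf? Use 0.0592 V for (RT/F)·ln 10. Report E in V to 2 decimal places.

Since E°(Co³⁺/Co²⁺) > E°(Mg²⁺/Mg), Co³⁺/Co²⁺ serves as the cathode.
E°cell = +1.81 − (−2.36) = +4.17 V, with n = 2 electrons transferred.
Balancing gives 2 Co³⁺(aq) + Mg(s) → 2 Co²⁺(aq) + Mg²⁺(aq); hence Q = ([Co²⁺(aq)]^2·[Mg²⁺(aq)]) / [Co³⁺(aq)]^2 = 375 (log Q = 2.574).
By the Nernst equation, E = +4.17 − (0.0592/2)·(2.574) = +4.09 V.

+4.09 V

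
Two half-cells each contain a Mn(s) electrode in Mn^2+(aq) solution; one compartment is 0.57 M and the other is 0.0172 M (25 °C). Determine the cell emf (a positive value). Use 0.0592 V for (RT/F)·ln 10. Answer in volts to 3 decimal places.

For a concentration cell E°cell = 0, since both electrodes use the same couple.
The compartment with the higher Mn^2+(aq) concentration (0.57 M) acts as the cathode; ions are reduced there and produced at the dilute (0.0172 M) anode.
With n = 2, Ecell = −(0.0592/2)·log([dilute]/[conc]) = −(0.0592/2)·log(0.0172/0.57) = +0.045 V.

0.045 V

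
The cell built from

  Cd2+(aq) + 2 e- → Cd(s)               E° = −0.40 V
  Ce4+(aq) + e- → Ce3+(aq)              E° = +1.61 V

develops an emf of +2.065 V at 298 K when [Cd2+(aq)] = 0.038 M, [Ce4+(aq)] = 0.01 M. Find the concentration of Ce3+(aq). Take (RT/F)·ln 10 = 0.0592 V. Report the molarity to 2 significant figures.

0.0060 M

With Ce⁴⁺/Ce³⁺ at the cathode and Cd²⁺/Cd at the anode, E°cell = +1.61 − (−0.40) = +2.01 V (n = 2).
Since E = E° − (0.0592/n)·log Q, log Q = n(E° − E)/0.0592 = −1.858.
For 2 Ce4+(aq) + Cd(s) → 2 Ce3+(aq) + Cd2+(aq), the reaction quotient is Q = ([Ce3+(aq)]^2·[Cd2+(aq)]) / [Ce4+(aq)]^2.
Solving for the unknown gives log [Ce3+(aq)] = −2.219, so [Ce3+(aq)] ≈ 0.0060 M.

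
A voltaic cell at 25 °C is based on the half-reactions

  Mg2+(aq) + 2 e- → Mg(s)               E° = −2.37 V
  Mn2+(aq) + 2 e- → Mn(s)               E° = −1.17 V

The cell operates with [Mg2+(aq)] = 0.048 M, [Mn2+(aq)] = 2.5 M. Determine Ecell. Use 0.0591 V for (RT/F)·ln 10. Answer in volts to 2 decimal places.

+1.25 V

Since E°(Mn²⁺/Mn) > E°(Mg²⁺/Mg), Mn²⁺/Mn serves as the cathode.
E°cell = −1.17 − (−2.37) = +1.20 V, with n = 2 electrons transferred.
Balancing gives Mn2+(aq) + Mg(s) → Mn(s) + Mg2+(aq); hence Q = [Mg2+(aq)] / [Mn2+(aq)] = 0.0192 (log Q = −1.717).
Applying E = E° − (RT ln10/nF)·log Q gives +1.20 − (0.0591/2)(−1.717) = +1.25 V.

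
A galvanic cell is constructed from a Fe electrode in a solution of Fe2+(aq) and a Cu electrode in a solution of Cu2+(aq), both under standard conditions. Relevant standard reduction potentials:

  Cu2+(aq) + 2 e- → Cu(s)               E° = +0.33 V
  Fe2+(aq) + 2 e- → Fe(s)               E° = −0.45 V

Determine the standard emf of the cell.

+0.78 V

The Cu²⁺/Cu couple has the higher E°, so Cu ion is reduced (cathode) and Fe is oxidized (anode).
E°cell = E°(cathode) − E°(anode) = +0.33 − (−0.45) = +0.78 V.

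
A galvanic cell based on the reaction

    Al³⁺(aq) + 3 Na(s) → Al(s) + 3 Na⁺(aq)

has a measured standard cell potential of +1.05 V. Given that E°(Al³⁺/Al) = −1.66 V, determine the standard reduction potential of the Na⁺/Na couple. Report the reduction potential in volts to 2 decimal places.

In the reaction as written the Al³⁺/Al couple is reduced (cathode) and Na⁺/Na is oxidized (anode), so E°cell = E°(Al³⁺/Al) − E°(Na⁺/Na).
E°(Na⁺/Na) = E°(cathode) − E°cell = −1.66 − (+1.05) = −2.71 V.

−2.71 V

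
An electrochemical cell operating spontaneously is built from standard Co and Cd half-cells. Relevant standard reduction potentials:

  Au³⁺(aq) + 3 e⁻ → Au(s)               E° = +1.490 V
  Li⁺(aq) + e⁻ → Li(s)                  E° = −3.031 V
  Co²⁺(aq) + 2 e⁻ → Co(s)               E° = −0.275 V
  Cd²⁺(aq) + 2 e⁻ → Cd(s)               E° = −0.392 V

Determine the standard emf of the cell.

+0.117 V

Of the two couples in this cell, the one with the more positive reduction potential is reduced at the cathode: here that is Co²⁺/Co (−0.275 V); Cd²⁺/Cd (−0.392 V) is the anode.
E°cell = E°(cathode) − E°(anode) = −0.275 − (−0.392) = +0.117 V.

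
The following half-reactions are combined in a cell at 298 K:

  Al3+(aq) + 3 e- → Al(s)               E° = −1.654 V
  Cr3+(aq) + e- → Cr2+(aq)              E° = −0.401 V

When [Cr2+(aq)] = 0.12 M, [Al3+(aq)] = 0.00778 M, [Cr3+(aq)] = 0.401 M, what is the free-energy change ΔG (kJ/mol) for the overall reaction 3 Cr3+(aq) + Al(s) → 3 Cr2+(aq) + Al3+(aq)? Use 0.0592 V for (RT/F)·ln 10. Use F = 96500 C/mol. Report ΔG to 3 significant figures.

−384 kJ/mol

With Cr³⁺/Cr²⁺ reduced at the cathode, E°cell = −0.401 − (−1.654) = +1.253 V and n = 3.
Here Q = ([Cr2+(aq)]^3·[Al3+(aq)]) / [Cr3+(aq)]^3 = 0.000208 (log Q = −3.681), giving E = +1.253 − (0.0592/3)·(−3.681) = +1.3256 V.
Finally ΔG = −nFE = −(3)(96500 C/mol)(+1.3256 V) = −384 kJ/mol.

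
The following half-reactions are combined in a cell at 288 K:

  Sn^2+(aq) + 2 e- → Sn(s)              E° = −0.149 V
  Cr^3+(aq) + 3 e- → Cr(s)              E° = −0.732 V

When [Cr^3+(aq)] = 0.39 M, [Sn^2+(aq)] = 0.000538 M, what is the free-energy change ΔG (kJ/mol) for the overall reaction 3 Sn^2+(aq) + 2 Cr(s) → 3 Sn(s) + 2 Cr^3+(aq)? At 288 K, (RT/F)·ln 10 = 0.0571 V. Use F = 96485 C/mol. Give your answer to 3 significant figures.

The standard cell potential is −0.149 − (−0.732) = +0.583 V, with n = 6 electrons in the balanced equation.
Here Q = [Cr^3+(aq)]^2 / [Sn^2+(aq)]^3 = 9.77×10^8 (log Q = 8.990), giving E = +0.583 − (0.0571/6)·(8.990) = +0.4974 V.
Then ΔG = −nFE = −6 × 96485 × +0.4974 J/mol = −288 kJ/mol.

−288 kJ/mol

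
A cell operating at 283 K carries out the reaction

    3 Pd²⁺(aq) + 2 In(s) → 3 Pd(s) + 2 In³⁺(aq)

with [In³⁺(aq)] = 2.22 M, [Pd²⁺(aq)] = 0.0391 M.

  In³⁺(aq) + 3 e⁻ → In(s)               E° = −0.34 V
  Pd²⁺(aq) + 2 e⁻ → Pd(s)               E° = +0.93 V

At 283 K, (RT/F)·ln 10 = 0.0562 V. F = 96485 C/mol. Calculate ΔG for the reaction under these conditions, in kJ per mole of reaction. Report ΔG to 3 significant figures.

−709 kJ/mol

With Pd²⁺/Pd reduced at the cathode, E°cell = +0.93 − (−0.34) = +1.27 V and n = 6.
Q = [In³⁺(aq)]^2 / [Pd²⁺(aq)]^3 = 8.24×10^4, so log Q = 4.916 and E = +1.27 − (0.0562/6)(4.916) = +1.2240 V.
Finally ΔG = −nFE = −(6)(96485 C/mol)(+1.2240 V) = −709 kJ/mol.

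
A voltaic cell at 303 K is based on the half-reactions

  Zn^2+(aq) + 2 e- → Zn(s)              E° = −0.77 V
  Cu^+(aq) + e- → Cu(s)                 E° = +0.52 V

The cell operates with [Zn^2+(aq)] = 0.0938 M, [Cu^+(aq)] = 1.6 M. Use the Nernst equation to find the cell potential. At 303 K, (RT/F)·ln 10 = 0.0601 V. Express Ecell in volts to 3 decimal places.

Since E°(Cu⁺/Cu) > E°(Zn²⁺/Zn), Cu⁺/Cu serves as the cathode.
E°cell = E°cat − E°an = +0.52 − (−0.77) = +1.29 V; n = 2.
Balancing gives 2 Cu^+(aq) + Zn(s) → 2 Cu(s) + Zn^2+(aq); hence Q = [Zn^2+(aq)] / [Cu^+(aq)]^2 = 0.0366 (log Q = −1.436).
By the Nernst equation, E = +1.29 − (0.0601/2)·(−1.436) = +1.333 V.

+1.333 V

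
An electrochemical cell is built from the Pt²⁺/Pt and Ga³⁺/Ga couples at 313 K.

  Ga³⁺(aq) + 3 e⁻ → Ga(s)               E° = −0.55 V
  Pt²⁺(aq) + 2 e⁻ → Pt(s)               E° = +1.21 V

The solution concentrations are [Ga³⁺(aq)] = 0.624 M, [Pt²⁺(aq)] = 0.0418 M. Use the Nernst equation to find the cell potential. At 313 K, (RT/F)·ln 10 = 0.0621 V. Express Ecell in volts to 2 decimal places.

Since E°(Pt²⁺/Pt) > E°(Ga³⁺/Ga), Pt²⁺/Pt serves as the cathode.
E°cell = +1.21 − (−0.55) = +1.76 V, with n = 6 electrons transferred.
Balancing gives 3 Pt²⁺(aq) + 2 Ga(s) → 3 Pt(s) + 2 Ga³⁺(aq); hence Q = [Ga³⁺(aq)]^2 / [Pt²⁺(aq)]^3 = 5.33×10^3 (log Q = 3.727).
E = E° − (0.0621/n)·log Q = +1.76 − (0.0621/6)(3.727) = +1.72 V.

+1.72 V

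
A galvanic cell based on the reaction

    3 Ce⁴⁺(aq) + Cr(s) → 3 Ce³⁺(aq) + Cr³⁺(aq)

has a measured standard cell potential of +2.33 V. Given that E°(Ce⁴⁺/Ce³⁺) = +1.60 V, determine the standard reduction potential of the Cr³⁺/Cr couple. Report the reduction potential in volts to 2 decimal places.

In the reaction as written the Ce⁴⁺/Ce³⁺ couple is reduced (cathode) and Cr³⁺/Cr is oxidized (anode), so E°cell = E°(Ce⁴⁺/Ce³⁺) − E°(Cr³⁺/Cr).
E°(Cr³⁺/Cr) = E°(cathode) − E°cell = +1.60 − (+2.33) = −0.73 V.

−0.73 V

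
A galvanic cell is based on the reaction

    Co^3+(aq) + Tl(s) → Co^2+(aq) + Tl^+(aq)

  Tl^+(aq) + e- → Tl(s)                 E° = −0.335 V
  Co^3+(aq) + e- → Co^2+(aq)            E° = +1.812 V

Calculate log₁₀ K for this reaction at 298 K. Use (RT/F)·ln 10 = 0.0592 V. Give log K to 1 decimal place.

log K = 36.3

The Co³⁺/Co²⁺ couple is reduced (cathode); E°cell = +1.812 − (−0.335) = +2.147 V with n = 1.
At equilibrium E = 0, so log K = nE°cell / 0.0592 = (1)(+2.147) / 0.0592 = 36.3.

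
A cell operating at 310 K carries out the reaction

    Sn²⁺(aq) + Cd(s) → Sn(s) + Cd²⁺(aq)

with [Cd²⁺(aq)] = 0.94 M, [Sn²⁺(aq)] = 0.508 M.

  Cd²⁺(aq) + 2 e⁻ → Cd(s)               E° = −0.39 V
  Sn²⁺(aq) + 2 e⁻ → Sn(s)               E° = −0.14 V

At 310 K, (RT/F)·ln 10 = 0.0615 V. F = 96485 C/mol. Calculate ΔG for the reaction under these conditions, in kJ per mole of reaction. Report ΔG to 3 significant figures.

The standard cell potential is −0.14 − (−0.39) = +0.25 V, with n = 2 electrons in the balanced equation.
The reaction quotient is [Cd²⁺(aq)] / [Sn²⁺(aq)] = 1.85; by Nernst, E = +0.25 − (0.0615/2)(0.267) = +0.2418 V.
ΔG = −nFE = −(2)(96485)(+0.2418) J/mol = −46.7 kJ/mol.

−46.7 kJ/mol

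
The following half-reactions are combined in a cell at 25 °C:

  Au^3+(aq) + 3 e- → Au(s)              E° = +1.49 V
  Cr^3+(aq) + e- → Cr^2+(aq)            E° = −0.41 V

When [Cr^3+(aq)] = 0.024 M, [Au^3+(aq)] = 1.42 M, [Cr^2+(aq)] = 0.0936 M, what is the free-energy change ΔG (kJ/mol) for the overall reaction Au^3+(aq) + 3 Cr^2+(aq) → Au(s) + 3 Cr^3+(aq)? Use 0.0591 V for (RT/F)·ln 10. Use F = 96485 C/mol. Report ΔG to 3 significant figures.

With Au³⁺/Au reduced at the cathode, E°cell = +1.49 − (−0.41) = +1.90 V and n = 3.
Q = [Cr^3+(aq)]^3 / ([Au^3+(aq)]·[Cr^2+(aq)]^3) = 0.0119, so log Q = −1.925 and E = +1.90 − (0.0591/3)(−1.925) = +1.9379 V.
Finally ΔG = −nFE = −(3)(96485 C/mol)(+1.9379 V) = −561 kJ/mol.

−561 kJ/mol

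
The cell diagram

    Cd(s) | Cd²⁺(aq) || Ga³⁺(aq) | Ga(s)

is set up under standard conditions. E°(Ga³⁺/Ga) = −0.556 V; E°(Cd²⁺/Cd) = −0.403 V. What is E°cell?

By convention the left-hand electrode in cell notation is the anode (oxidation) and the right-hand electrode is the cathode (reduction).
E°cell = E°(right) − E°(left) = −0.556 − (−0.403) = −0.153 V.
The negative sign shows that, as written, the cell would require an external voltage to drive the reaction.

−0.153 V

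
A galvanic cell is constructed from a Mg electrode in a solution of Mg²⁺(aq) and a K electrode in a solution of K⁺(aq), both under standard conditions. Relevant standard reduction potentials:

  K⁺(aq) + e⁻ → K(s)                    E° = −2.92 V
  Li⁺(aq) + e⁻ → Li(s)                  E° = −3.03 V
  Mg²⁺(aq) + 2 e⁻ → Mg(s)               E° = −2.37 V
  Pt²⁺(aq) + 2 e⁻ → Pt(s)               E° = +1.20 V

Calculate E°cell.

Of the two couples in this cell, the one with the more positive reduction potential is reduced at the cathode: here that is Mg²⁺/Mg (−2.37 V); K⁺/K (−2.92 V) is the anode.
E°cell = E°(cathode) − E°(anode) = −2.37 − (−2.92) = +0.55 V.

+0.55 V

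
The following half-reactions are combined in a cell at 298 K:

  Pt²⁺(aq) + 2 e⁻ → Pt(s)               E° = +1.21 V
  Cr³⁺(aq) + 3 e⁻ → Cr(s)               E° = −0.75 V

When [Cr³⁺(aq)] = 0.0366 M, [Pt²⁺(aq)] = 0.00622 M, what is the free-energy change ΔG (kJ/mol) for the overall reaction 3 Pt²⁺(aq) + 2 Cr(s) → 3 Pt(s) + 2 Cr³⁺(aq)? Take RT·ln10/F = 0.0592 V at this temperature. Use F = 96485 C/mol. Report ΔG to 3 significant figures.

−1110 kJ/mol

With Pt²⁺/Pt reduced at the cathode, E°cell = +1.21 − (−0.75) = +1.96 V and n = 6.
Here Q = [Cr³⁺(aq)]^2 / [Pt²⁺(aq)]^3 = 5.57×10^3 (log Q = 3.746), giving E = +1.96 − (0.0592/6)·(3.746) = +1.9230 V.
ΔG = −nFE = −(6)(96485)(+1.9230) J/mol = −1110 kJ/mol.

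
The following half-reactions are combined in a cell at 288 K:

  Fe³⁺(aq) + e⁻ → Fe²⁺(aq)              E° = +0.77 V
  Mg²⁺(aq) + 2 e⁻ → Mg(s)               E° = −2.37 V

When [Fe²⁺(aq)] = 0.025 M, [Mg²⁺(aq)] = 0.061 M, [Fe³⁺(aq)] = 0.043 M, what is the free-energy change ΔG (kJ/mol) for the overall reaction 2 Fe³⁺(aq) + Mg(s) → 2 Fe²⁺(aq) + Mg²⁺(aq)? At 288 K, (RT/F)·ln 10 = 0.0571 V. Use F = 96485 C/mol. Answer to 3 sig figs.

−615 kJ/mol

E°cell = +0.77 − (−2.37) = +3.14 V; the balanced reaction transfers n = 2 electrons.
Here Q = ([Fe²⁺(aq)]^2·[Mg²⁺(aq)]) / [Fe³⁺(aq)]^2 = 0.0206 (log Q = −1.686), giving E = +3.14 − (0.0571/2)·(−1.686) = +3.1881 V.
ΔG = −nFE = −(2)(96485)(+3.1881) J/mol = −615 kJ/mol.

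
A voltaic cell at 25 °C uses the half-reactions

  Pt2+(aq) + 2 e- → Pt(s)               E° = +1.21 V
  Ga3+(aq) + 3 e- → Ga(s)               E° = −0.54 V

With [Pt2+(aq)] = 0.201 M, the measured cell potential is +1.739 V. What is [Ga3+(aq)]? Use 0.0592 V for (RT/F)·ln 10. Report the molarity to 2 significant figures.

Pt²⁺/Pt is the cathode (higher E°); E°cell = +1.21 − (−0.54) = +1.75 V with n = 6.
From the Nernst equation, log Q = n(E° − E)/0.0592 = 6·(+1.75 − (+1.739))/0.0592 = 1.115.
The balanced reaction is 3 Pt2+(aq) + 2 Ga(s) → 3 Pt(s) + 2 Ga3+(aq), so Q = [Ga3+(aq)]^2 / [Pt2+(aq)]^3.
Isolating [Ga3+(aq)] in Q = 10^{1.115} yields log [Ga3+(aq)] = −0.488, i.e. 0.33 M.

0.33 M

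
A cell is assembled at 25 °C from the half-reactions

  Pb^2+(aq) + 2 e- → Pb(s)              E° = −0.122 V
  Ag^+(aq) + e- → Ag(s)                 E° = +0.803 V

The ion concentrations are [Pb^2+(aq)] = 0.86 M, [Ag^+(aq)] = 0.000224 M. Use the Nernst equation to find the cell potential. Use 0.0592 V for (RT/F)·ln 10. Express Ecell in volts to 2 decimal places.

+0.71 V

The Ag⁺/Ag couple has the more positive E°, so it is the cathode; Pb²⁺/Pb is the anode.
The standard potential is +0.803 − (−0.122) = +0.925 V and the balanced reaction transfers n = 2 electrons.
Balancing gives 2 Ag^+(aq) + Pb(s) → 2 Ag(s) + Pb^2+(aq); hence Q = [Pb^2+(aq)] / [Ag^+(aq)]^2 = 1.71×10^7 (log Q = 7.234).
By the Nernst equation, E = +0.925 − (0.0592/2)·(7.234) = +0.71 V.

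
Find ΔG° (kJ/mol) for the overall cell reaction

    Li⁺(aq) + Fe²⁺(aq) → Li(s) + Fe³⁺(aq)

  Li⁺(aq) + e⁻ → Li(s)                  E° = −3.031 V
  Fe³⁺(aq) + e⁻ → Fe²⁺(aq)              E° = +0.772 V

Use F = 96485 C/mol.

+367 kJ/mol

In the reaction as written Li⁺(aq) is reduced, so the Li⁺/Li couple is the cathode and Fe³⁺/Fe²⁺ is the anode.
E°cell = −3.031 − (+0.772) = −3.803 V; balancing electrons gives n = 1.
ΔG° = −nFE°cell = −(1)(96485)(−3.803) J/mol = +367 kJ/mol.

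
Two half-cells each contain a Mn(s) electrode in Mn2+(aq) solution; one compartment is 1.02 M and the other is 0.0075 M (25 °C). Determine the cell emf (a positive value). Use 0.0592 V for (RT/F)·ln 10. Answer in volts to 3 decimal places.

0.063 V

For a concentration cell E°cell = 0, since both electrodes use the same couple.
The compartment with the higher Mn2+(aq) concentration (1.02 M) acts as the cathode; ions are reduced there and produced at the dilute (0.0075 M) anode.
With n = 2, Ecell = −(0.0592/2)·log([dilute]/[conc]) = −(0.0592/2)·log(0.0075/1.02) = +0.063 V.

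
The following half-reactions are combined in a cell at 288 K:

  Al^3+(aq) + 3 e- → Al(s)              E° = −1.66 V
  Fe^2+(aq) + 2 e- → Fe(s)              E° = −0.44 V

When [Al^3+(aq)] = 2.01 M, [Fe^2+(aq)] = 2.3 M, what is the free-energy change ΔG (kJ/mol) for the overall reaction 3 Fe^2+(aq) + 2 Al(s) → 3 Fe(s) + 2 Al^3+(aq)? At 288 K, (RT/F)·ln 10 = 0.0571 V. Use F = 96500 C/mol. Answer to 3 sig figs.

−709 kJ/mol

The standard cell potential is −0.44 − (−1.66) = +1.22 V, with n = 6 electrons in the balanced equation.
Here Q = [Al^3+(aq)]^2 / [Fe^2+(aq)]^3 = 0.332 (log Q = −0.479), giving E = +1.22 − (0.0571/6)·(−0.479) = +1.2246 V.
Then ΔG = −nFE = −6 × 96500 × +1.2246 J/mol = −709 kJ/mol.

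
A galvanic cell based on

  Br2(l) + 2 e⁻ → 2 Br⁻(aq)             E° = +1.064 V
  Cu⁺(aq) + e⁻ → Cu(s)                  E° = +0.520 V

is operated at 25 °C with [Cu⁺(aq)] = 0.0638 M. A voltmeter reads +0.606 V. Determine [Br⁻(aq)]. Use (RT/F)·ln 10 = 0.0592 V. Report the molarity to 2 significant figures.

1.4 M

Br₂/Br⁻ is the cathode (higher E°); E°cell = +1.064 − (+0.520) = +0.544 V with n = 2.
Since E = E° − (0.0592/n)·log Q, log Q = n(E° − E)/0.0592 = −2.095.
For Br2(l) + 2 Cu(s) → 2 Br⁻(aq) + 2 Cu⁺(aq), the reaction quotient is Q = [Br⁻(aq)]^2·[Cu⁺(aq)]^2.
Substituting the known concentrations and solving, log [Br⁻(aq)] = 0.148 and [Br⁻(aq)] = 1.4 M.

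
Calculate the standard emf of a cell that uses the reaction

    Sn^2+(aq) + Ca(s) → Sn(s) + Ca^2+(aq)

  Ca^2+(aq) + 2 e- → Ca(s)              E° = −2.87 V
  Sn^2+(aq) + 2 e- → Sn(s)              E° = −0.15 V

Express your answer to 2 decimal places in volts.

+2.72 V

Sn^2+(aq) gains electrons, so the Sn²⁺/Sn couple is the cathode; the Ca²⁺/Ca couple is the anode.
E°cell = E°(cathode) − E°(anode) = −0.15 − (−2.87) = +2.72 V.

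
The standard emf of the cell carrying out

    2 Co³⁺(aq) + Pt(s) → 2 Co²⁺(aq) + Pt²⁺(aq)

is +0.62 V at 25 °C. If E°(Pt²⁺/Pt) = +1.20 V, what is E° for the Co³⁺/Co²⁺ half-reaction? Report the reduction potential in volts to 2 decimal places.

In the reaction as written the Co³⁺/Co²⁺ couple is reduced (cathode) and Pt²⁺/Pt is oxidized (anode), so E°cell = E°(Co³⁺/Co²⁺) − E°(Pt²⁺/Pt).
E°(Co³⁺/Co²⁺) = E°cell + E°(anode) = +0.62 + (+1.20) = +1.82 V.

+1.82 V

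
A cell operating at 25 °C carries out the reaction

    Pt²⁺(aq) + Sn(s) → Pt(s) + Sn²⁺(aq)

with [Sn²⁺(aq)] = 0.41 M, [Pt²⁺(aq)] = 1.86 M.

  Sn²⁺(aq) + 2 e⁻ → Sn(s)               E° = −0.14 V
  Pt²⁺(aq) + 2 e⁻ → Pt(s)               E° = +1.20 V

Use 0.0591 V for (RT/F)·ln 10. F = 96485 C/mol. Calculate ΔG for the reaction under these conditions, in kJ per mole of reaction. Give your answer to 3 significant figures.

−262 kJ/mol

The standard cell potential is +1.20 − (−0.14) = +1.34 V, with n = 2 electrons in the balanced equation.
Here Q = [Sn²⁺(aq)] / [Pt²⁺(aq)] = 0.22 (log Q = −0.657), giving E = +1.34 − (0.0591/2)·(−0.657) = +1.3594 V.
Finally ΔG = −nFE = −(2)(96485 C/mol)(+1.3594 V) = −262 kJ/mol.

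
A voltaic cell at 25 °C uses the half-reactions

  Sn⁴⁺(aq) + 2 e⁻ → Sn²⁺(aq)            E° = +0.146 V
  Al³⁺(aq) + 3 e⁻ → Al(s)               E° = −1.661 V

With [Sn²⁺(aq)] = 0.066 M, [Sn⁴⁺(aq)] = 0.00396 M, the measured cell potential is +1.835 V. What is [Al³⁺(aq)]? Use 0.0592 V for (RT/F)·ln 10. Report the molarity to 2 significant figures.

Sn⁴⁺/Sn²⁺ is the cathode (higher E°); E°cell = +0.146 − (−1.661) = +1.807 V with n = 6.
Since E = E° − (0.0592/n)·log Q, log Q = n(E° − E)/0.0592 = −2.838.
For 3 Sn⁴⁺(aq) + 2 Al(s) → 3 Sn²⁺(aq) + 2 Al³⁺(aq), the reaction quotient is Q = ([Sn²⁺(aq)]^3·[Al³⁺(aq)]^2) / [Sn⁴⁺(aq)]^3.
Isolating [Al³⁺(aq)] in Q = 10^{−2.838} yields log [Al³⁺(aq)] = −3.252, i.e. 0.00056 M.

0.00056 M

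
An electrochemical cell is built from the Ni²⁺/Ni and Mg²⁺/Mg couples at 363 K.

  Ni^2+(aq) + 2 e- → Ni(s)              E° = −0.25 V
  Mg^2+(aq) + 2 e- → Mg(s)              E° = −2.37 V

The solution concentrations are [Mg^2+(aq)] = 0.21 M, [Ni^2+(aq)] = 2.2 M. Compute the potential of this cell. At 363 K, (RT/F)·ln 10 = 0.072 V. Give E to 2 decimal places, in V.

+2.16 V

Since E°(Ni²⁺/Ni) > E°(Mg²⁺/Mg), Ni²⁺/Ni serves as the cathode.
E°cell = E°cat − E°an = −0.25 − (−2.37) = +2.12 V; n = 2.
Balancing gives Ni^2+(aq) + Mg(s) → Ni(s) + Mg^2+(aq); hence Q = [Mg^2+(aq)] / [Ni^2+(aq)] = 0.0955 (log Q = −1.020).
Applying E = E° − (RT ln10/nF)·log Q gives +2.12 − (0.072/2)(−1.020) = +2.16 V.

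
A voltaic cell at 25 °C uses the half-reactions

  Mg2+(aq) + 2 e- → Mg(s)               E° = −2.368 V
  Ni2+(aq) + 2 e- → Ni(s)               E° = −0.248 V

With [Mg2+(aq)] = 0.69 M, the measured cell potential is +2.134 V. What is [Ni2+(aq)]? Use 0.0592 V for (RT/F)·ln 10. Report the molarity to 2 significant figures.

The Ni²⁺/Ni couple has the larger reduction potential, so it is the cathode: E°cell = −0.248 − (−2.368) = +2.120 V and n = 2.
Since E = E° − (0.0592/n)·log Q, log Q = n(E° − E)/0.0592 = −0.473.
The balanced reaction is Ni2+(aq) + Mg(s) → Ni(s) + Mg2+(aq), so Q = [Mg2+(aq)] / [Ni2+(aq)].
Solving for the unknown gives log [Ni2+(aq)] = 0.312, so [Ni2+(aq)] ≈ 2.1 M.

2.1 M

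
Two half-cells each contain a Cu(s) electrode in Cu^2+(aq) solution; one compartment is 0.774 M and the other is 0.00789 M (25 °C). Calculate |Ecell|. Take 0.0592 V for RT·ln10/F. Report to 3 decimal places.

For a concentration cell E°cell = 0, since both electrodes use the same couple.
The compartment with the higher Cu^2+(aq) concentration (0.774 M) acts as the cathode; ions are reduced there and produced at the dilute (0.00789 M) anode.
With n = 2, Ecell = −(0.0592/2)·log([dilute]/[conc]) = −(0.0592/2)·log(0.00789/0.774) = +0.059 V.

0.059 V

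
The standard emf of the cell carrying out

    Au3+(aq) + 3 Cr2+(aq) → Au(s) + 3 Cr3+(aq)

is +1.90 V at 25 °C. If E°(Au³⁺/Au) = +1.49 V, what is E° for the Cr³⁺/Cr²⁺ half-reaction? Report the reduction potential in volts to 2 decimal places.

−0.41 V

In the reaction as written the Au³⁺/Au couple is reduced (cathode) and Cr³⁺/Cr²⁺ is oxidized (anode), so E°cell = E°(Au³⁺/Au) − E°(Cr³⁺/Cr²⁺).
E°(Cr³⁺/Cr²⁺) = E°(cathode) − E°cell = +1.49 − (+1.90) = −0.41 V.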